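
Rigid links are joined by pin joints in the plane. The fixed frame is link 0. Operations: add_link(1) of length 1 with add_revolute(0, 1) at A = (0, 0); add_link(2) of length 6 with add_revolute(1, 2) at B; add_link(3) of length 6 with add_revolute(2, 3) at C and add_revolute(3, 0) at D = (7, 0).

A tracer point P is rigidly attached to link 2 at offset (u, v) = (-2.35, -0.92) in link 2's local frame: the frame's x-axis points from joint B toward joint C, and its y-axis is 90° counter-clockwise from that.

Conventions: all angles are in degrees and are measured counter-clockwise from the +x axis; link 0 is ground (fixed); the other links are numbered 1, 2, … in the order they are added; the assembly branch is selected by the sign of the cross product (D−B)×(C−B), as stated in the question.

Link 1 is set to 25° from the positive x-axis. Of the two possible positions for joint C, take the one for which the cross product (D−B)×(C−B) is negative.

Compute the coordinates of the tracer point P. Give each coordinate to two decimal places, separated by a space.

A=(0,0), D=(7.00,0)
B = A + 1.00·(cos25°, sin25°) = (0.9063, 0.4226)
|BD| = 6.1083
circle(B,6.00) ∩ circle(D,6.00): a=3.0542, h=5.1645
  candidates: C₊=(4.3105,5.3634) cross=31.546; C₋=(3.5958,-4.9408) cross=-31.546
  branch - wants cross < 0 → take C=(3.5958,-4.9408) (cross=-31.546)
ex = (C−B)/|BC| = (0.4483,-0.8939); ey = (0.8939,0.4483)
P = B + -2.35·ex + -0.92·ey = (-0.9695,2.1109)

-0.97 2.11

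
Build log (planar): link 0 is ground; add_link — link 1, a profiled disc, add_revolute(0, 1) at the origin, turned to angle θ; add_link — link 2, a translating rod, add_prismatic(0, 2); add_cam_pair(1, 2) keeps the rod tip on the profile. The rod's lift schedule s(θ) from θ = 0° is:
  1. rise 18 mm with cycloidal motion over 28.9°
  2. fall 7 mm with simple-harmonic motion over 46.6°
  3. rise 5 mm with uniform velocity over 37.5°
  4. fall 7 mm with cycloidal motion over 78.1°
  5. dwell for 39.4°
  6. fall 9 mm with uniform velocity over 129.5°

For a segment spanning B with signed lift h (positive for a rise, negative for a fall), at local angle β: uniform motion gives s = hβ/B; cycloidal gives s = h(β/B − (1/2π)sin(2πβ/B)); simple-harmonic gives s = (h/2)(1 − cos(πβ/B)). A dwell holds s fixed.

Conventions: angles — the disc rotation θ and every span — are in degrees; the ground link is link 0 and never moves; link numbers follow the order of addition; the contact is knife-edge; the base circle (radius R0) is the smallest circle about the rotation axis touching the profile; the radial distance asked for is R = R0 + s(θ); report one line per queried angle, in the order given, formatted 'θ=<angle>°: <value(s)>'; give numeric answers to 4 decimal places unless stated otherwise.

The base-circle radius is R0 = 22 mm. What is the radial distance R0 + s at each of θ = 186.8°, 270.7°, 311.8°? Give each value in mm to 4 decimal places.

seg 1 [0°–28.9°] cycloidal, h=18: full span → s += 18 → s = 18.0000
seg 2 [28.9°–75.5°] simple-harmonic, h=-7: full span → s += -7 → s = 11.0000
seg 3 [75.5°–113°] uniform, h=5: full span → s += 5 → s = 16.0000
seg 4 [113°–191.1°] cycloidal, h=-7: θ=186.8° here. β=73.8, B=78.1. -7·(0.9449 − sin(2π·0.9449)/(2π)) = -6.9924 → s = 9.0076
seg 4 [113°–191.1°] cycloidal, h=-7: full span → s += -7 → s = 9.0000
seg 5 [191.1°–230.5°] dwell: s stays 9.0000
seg 6 [230.5°–360°] uniform, h=-9: θ=270.7° here. β=40.2, B=129.5. -9·40.2/129.5 = -2.7938 → s = 6.2062
seg 6 [230.5°–360°] uniform, h=-9: θ=311.8° here. β=81.3, B=129.5. -9·81.3/129.5 = -5.6502 → s = 3.3498
θ=186.8°: R = R0 + s = 22 + 9.0076 = 31.0076
θ=270.7°: R = R0 + s = 22 + 6.2062 = 28.2062
θ=311.8°: R = R0 + s = 22 + 3.3498 = 25.3498

θ=186.8°: 31.0076
θ=270.7°: 28.2062
θ=311.8°: 25.3498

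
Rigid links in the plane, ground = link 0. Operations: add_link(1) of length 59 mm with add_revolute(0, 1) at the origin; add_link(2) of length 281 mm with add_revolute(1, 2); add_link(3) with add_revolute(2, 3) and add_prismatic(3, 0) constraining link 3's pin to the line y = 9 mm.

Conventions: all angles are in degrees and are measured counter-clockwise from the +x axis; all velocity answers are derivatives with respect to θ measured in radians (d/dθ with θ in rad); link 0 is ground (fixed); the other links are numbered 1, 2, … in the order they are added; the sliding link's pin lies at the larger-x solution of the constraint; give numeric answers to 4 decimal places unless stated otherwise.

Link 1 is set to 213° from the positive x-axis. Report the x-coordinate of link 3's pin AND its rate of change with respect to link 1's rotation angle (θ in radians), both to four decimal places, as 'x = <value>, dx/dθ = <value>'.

geometry: r = 59 mm, L = 281 mm, e = 9 mm
crank pin P = (r cos θ, r sin θ) = (-49.481564, -32.133703)
h = r sin θ − e = -32.133703 − 9 = -41.133703
x = r cos θ + √(L² − h²) = -49.481564 + 277.973053 = 228.491490
dx/dθ = −r sin θ − h·r cos θ/√(L² − h²) (θ in radians; h = -41.133703) = 24.811555

x = 228.4915, dx/dθ = 24.8116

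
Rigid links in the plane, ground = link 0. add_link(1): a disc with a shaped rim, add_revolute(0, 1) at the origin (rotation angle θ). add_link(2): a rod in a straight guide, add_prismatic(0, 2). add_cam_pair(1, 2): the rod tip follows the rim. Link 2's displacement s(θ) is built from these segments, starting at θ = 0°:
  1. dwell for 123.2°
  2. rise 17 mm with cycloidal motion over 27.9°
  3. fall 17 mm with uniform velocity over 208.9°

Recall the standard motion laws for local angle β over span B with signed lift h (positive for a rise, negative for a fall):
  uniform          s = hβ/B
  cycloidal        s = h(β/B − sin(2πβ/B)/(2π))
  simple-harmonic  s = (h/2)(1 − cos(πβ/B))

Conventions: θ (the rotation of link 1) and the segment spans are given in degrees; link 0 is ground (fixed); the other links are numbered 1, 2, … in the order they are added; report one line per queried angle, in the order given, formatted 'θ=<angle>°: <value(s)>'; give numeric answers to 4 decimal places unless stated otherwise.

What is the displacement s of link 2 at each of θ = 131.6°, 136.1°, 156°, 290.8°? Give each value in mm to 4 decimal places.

segment 1 (0° to 123.2°, dwell): s unchanged at 0.0000
θ = 131.6° falls in segment 2 (123.2° to 151.1°, cycloidal, h = 17): β = 131.6 − 123.2 = 8.4°, B = 27.9°; Δs = 17·(0.3011 − sin(2π·0.3011)/(2π)) = 2.5508; s = 0.0000 + 2.5508 = 2.5508
θ = 136.1° falls in segment 2 (123.2° to 151.1°, cycloidal, h = 17): β = 136.1 − 123.2 = 12.9°, B = 27.9°; Δs = 17·(0.4624 − sin(2π·0.4624)/(2π)) = 7.2264; s = 0.0000 + 7.2264 = 7.2264
segment 2 (123.2° to 151.1°, cycloidal, h = 17) is passed completely: s = 0.0000 + (17) = 17.0000
θ = 156° falls in segment 3 (151.1° to 360°, uniform, h = -17): β = 156 − 151.1 = 4.9°, B = 208.9°; Δs = -17·4.9/208.9 = -0.3988; s = 17.0000 − 0.3988 = 16.6012
θ = 290.8° falls in segment 3 (151.1° to 360°, uniform, h = -17): β = 290.8 − 151.1 = 139.7°, B = 208.9°; Δs = -17·139.7/208.9 = -11.3686; s = 17.0000 − 11.3686 = 5.6314

θ=131.6°: 2.5508
θ=136.1°: 7.2264
θ=156°: 16.6012
θ=290.8°: 5.6314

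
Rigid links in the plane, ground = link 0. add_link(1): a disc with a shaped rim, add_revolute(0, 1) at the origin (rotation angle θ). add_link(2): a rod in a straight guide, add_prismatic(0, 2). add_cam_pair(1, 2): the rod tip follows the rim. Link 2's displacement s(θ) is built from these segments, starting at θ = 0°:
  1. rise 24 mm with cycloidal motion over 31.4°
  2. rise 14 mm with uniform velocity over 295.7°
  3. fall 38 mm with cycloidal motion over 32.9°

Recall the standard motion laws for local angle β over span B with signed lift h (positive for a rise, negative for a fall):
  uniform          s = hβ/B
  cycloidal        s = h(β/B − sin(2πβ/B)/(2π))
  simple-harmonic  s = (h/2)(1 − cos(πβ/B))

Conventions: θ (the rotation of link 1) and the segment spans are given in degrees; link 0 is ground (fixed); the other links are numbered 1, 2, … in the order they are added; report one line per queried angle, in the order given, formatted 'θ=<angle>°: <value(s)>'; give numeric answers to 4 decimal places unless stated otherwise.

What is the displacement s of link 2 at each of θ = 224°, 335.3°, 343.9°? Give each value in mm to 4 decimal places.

segment 1 (0° to 31.4°, cycloidal, h = 24) is passed completely: s = 0.0000 + (24) = 24.0000
θ = 224° falls in segment 2 (31.4° to 327.1°, uniform, h = 14): β = 224 − 31.4 = 192.6°, B = 295.7°; Δs = 14·192.6/295.7 = 9.1187; s = 24.0000 + 9.1187 = 33.1187
segment 2 (31.4° to 327.1°, uniform, h = 14) is passed completely: s = 24.0000 + (14) = 38.0000
θ = 335.3° falls in segment 3 (327.1° to 360°, cycloidal, h = -38): β = 335.3 − 327.1 = 8.2°, B = 32.9°; Δs = -38·(0.2492 − sin(2π·0.2492)/(2π)) = -3.4233; s = 38.0000 − 3.4233 = 34.5767
θ = 343.9° falls in segment 3 (327.1° to 360°, cycloidal, h = -38): β = 343.9 − 327.1 = 16.8°, B = 32.9°; Δs = -38·(0.5106 − sin(2π·0.5106)/(2π)) = -19.8082; s = 38.0000 − 19.8082 = 18.1918

θ=224°: 33.1187
θ=335.3°: 34.5767
θ=343.9°: 18.1918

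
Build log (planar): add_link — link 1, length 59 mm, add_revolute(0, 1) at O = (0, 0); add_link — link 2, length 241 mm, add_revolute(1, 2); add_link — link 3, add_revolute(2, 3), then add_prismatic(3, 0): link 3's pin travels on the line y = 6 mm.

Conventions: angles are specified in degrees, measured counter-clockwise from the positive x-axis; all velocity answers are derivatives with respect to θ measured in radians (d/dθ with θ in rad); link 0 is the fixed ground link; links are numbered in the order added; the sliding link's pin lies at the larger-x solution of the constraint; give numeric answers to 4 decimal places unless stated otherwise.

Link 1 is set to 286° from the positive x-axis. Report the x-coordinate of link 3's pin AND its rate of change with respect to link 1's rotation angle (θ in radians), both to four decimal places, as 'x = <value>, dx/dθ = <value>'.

geometry: r = 59 mm, L = 241 mm, e = 6 mm
crank pin P = (r cos θ, r sin θ) = (16.262604, -56.714440)
h = r sin θ − e = -56.714440 − 6 = -62.714440
x = r cos θ + √(L² − h²) = 16.262604 + 232.697011 = 248.959615
dx/dθ = −r sin θ − h·r cos θ/√(L² − h²) (θ in radians; h = -62.714440) = 61.097393

x = 248.9596, dx/dθ = 61.0974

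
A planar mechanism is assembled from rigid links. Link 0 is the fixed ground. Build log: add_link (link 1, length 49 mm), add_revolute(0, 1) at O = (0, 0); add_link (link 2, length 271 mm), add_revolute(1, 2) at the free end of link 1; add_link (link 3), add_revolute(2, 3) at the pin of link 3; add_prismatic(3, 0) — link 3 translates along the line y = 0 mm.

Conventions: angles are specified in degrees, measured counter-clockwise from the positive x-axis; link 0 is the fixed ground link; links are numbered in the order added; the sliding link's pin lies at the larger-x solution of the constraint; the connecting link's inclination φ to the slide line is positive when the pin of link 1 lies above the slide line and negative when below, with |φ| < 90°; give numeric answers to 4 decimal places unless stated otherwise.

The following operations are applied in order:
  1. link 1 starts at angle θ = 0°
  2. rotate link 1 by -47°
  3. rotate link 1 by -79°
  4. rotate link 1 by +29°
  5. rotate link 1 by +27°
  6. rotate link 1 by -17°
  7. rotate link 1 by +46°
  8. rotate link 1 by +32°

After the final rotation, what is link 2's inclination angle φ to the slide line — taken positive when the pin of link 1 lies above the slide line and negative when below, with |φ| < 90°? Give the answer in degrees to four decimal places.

geometry: r = 49 mm, L = 271 mm, e = 0 mm; θ starts at 0°
rotate link 1 by -47°: θ ← 0° -47° = -47°
rotate link 1 by -79°: θ ← -47° -79° = -126°
rotate link 1 by +29°: θ ← -126° +29° = -97°
rotate link 1 by +27°: θ ← -97° +27° = -70°
rotate link 1 by -17°: θ ← -70° -17° = -87°
rotate link 1 by +46°: θ ← -87° +46° = -41°
rotate link 1 by +32°: θ ← -41° +32° = -9°
h = r sin θ − e = -7.665289 − 0 = -7.665289
sin φ = h / L = -7.665289 / 271 = -0.02828520
φ = arcsin(-0.02828520) = -1.620839°

-1.6208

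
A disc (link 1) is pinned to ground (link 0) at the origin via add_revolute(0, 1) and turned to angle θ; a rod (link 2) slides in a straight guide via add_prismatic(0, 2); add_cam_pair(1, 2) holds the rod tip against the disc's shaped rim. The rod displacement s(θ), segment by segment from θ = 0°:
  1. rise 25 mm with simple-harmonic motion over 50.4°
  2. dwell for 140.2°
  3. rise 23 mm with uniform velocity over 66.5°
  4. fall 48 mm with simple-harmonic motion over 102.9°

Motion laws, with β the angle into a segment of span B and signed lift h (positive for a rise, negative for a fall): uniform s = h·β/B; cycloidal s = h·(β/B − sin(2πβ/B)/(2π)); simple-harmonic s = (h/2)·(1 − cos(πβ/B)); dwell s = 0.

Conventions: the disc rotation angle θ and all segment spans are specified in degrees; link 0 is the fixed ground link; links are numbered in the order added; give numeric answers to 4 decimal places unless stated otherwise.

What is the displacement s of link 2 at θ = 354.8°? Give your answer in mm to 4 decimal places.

segment 1 (0° to 50.4°, simple-harmonic, h = 25) is passed completely: s = 0.0000 + (25) = 25.0000
segment 2 (50.4° to 190.6°, dwell): s unchanged at 25.0000
segment 3 (190.6° to 257.1°, uniform, h = 23) is passed completely: s = 25.0000 + (23) = 48.0000
θ = 354.8° falls in segment 4 (257.1° to 360°, simple-harmonic, h = -48): β = 354.8 − 257.1 = 97.7°, B = 102.9°; Δs = -48/2·(1 − cos(π·0.9495)) = -47.6982; s = 48.0000 − 47.6982 = 0.3018

0.3018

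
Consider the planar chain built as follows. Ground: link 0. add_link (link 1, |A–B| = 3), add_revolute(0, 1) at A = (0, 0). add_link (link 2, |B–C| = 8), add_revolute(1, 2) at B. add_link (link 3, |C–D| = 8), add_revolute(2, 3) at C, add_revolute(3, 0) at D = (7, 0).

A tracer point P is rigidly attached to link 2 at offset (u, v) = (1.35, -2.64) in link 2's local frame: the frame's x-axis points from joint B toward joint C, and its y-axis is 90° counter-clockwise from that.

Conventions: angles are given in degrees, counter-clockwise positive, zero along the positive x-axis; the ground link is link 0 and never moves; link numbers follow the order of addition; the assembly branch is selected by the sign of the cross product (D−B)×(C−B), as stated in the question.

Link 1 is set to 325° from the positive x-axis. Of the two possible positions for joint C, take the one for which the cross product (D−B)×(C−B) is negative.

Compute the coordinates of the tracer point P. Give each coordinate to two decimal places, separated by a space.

A=(0,0), D=(7.00,0)
B = A + 3.00·(cos325°, sin325°) = (2.4575, -1.7207)
|BD| = 4.8575
circle(B,8.00) ∩ circle(D,8.00): a=2.4288, h=7.6224
  candidates: C₊=(2.0286,6.2678) cross=37.026; C₋=(7.4289,-7.9885) cross=-37.026
  branch - wants cross < 0 → take C=(7.4289,-7.9885) (cross=-37.026)
ex = (C−B)/|BC| = (0.6214,-0.7835); ey = (0.7835,0.6214)
P = B + 1.35·ex + -2.64·ey = (1.2280,-4.4190)

1.23 -4.42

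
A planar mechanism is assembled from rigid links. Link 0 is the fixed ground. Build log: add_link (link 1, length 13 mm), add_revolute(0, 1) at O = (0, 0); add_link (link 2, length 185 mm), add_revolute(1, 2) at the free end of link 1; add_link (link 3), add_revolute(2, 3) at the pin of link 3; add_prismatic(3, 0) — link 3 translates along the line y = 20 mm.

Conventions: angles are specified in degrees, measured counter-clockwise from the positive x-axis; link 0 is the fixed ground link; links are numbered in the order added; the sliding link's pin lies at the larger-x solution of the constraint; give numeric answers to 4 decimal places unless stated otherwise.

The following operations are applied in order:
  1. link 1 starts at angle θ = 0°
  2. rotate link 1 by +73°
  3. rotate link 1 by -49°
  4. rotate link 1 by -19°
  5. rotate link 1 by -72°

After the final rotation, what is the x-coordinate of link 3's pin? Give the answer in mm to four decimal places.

geometry: r = 13 mm, L = 185 mm, e = 20 mm; θ starts at 0°
rotate link 1 by +73°: θ ← 0° +73° = 73°
rotate link 1 by -49°: θ ← 73° -49° = 24°
rotate link 1 by -19°: θ ← 24° -19° = 5°
rotate link 1 by -72°: θ ← 5° -72° = -67°
crank pin P = (r cos θ, r sin θ) = (5.079505, -11.966563)
h = r sin θ − e = -11.966563 − 20 = -31.966563
x = r cos θ + √(L² − h²) = 5.079505 + 182.217285 = 187.296789

187.2968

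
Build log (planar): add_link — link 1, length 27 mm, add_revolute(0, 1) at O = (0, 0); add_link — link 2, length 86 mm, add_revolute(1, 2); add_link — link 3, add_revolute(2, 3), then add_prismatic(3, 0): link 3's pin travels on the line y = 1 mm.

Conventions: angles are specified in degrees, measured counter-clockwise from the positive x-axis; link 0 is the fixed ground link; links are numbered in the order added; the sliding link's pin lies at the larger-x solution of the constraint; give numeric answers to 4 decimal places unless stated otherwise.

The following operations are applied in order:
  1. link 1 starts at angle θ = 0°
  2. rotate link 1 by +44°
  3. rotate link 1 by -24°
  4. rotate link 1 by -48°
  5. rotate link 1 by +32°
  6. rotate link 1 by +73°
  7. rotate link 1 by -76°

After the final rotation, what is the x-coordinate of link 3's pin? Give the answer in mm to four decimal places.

geometry: r = 27 mm, L = 86 mm, e = 1 mm; θ starts at 0°
rotate link 1 by +44°: θ ← 0° +44° = 44°
rotate link 1 by -24°: θ ← 44° -24° = 20°
rotate link 1 by -48°: θ ← 20° -48° = -28°
rotate link 1 by +32°: θ ← -28° +32° = 4°
rotate link 1 by +73°: θ ← 4° +73° = 77°
rotate link 1 by -76°: θ ← 77° -76° = 1°
crank pin P = (r cos θ, r sin θ) = (26.995888, 0.471215)
h = r sin θ − e = 0.471215 − 1 = -0.528785
x = r cos θ + √(L² − h²) = 26.995888 + 85.998374 = 112.994262

112.9943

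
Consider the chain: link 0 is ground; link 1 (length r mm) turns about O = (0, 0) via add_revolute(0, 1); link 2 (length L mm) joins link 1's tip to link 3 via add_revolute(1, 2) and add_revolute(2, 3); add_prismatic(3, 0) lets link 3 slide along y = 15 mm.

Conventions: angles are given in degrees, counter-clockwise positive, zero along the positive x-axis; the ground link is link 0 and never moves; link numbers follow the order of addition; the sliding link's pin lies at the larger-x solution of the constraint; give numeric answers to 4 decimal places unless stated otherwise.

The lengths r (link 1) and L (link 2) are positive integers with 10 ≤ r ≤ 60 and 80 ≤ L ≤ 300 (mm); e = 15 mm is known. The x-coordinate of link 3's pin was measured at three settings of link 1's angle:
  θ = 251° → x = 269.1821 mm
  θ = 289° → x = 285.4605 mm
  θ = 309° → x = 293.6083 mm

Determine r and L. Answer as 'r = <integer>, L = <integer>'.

constraint per measurement: (x − r cos θ)² + (r sin θ − e)² = L²
subtracting the θ₁ and θ₂ equations cancels the r² and L² terms:
r = (x₁² − x₂²) / (2[(x₁cos θ₁ + e sin θ₁) − (x₂cos θ₂ + e sin θ₂)]) = 25.0000 → r = 25
L² = (x₁ − r cos θ₁)² + (r sin θ₁ − e)² = 78399.9979 → L = 280.0000 → L = 280
check at θ₃=309°: x = 293.6083 (printed 293.6083) ✓

r = 25, L = 280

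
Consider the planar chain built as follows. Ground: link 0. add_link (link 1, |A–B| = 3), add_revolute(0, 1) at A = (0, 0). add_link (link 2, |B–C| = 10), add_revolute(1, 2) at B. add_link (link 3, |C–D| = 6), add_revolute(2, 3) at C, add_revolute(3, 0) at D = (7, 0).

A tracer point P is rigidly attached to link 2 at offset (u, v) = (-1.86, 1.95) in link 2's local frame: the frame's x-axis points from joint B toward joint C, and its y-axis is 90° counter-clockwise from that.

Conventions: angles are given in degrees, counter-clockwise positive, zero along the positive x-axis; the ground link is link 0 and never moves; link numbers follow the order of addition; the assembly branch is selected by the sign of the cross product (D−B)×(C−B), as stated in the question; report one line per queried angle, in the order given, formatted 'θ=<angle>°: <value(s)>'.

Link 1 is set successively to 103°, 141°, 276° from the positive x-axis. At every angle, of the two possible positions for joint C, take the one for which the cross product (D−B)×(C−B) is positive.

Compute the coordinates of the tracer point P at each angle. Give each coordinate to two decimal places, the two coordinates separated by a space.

A=(0,0), D=(7.00,0)
θ=103°: B = A + 3.00·(cos103°, sin103°) = (-0.6749, 2.9231)
θ=103°: |BD| = 8.2127
θ=103°: circle(B,10.00) ∩ circle(D,6.00): a=8.0028, h=5.9963
θ=103°:   candidates: C₊=(8.9381,5.6784) cross=49.246; C₋=(4.6696,-5.5289) cross=-49.246
θ=103°:   branch + wants cross > 0 → take C=(8.9381,5.6784) (cross=49.246)
θ=103°: ex = (C−B)/|BC| = (0.9613,0.2755); ey = (-0.2755,0.9613)
θ=103°: P = B + -1.86·ex + 1.95·ey = (-3.0001,4.2852)
θ=141°: B = A + 3.00·(cos141°, sin141°) = (-2.3314, 1.8880)
θ=141°: |BD| = 9.5205
θ=141°: circle(B,10.00) ∩ circle(D,6.00): a=8.1214, h=5.8346
θ=141°:   candidates: C₊=(6.7857,5.9962) cross=55.548; C₋=(4.4717,-5.4413) cross=-55.548
θ=141°:   branch + wants cross > 0 → take C=(6.7857,5.9962) (cross=55.548)
θ=141°: ex = (C−B)/|BC| = (0.9117,0.4108); ey = (-0.4108,0.9117)
θ=141°: P = B + -1.86·ex + 1.95·ey = (-4.8283,2.9017)
θ=276°: B = A + 3.00·(cos276°, sin276°) = (0.3136, -2.9836)
θ=276°: |BD| = 7.3219
θ=276°: circle(B,10.00) ∩ circle(D,6.00): a=8.0314, h=5.9579
θ=276°:   candidates: C₊=(5.2202,5.7299) cross=43.623; C₋=(10.0757,-5.1517) cross=-43.623
θ=276°:   branch + wants cross > 0 → take C=(5.2202,5.7299) (cross=43.623)
θ=276°: ex = (C−B)/|BC| = (0.4907,0.8714); ey = (-0.8714,0.4907)
θ=276°: P = B + -1.86·ex + 1.95·ey = (-2.2982,-3.6475)

θ=103°: -3.00 4.29
θ=141°: -4.83 2.90
θ=276°: -2.30 -3.65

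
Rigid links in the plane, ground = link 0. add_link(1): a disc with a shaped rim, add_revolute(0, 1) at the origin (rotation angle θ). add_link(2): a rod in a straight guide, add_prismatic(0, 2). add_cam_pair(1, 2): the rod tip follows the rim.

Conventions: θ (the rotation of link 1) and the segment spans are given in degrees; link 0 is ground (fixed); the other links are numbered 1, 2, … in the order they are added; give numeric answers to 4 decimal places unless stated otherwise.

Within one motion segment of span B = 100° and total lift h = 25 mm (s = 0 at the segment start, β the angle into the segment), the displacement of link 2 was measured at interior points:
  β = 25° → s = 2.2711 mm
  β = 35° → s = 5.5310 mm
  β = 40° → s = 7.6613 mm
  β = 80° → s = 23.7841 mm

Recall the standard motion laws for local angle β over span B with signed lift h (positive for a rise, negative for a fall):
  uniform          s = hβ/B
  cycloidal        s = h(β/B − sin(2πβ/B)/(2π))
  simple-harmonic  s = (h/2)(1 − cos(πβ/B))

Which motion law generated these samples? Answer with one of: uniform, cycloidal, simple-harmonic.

candidates at β/B = r: uniform s = h·r (linear in β); cycloidal s = h·(r − sin(2πr)/(2π)); simple-harmonic s = (h/2)(1 − cos(πr))
β=25°: printed 2.2711 | uniform 6.2500, cycloidal 2.2711, simple-harmonic 3.6612
β=35°: printed 5.5310 | uniform 8.7500, cycloidal 5.5310, simple-harmonic 6.8251
β=40°: printed 7.6613 | uniform 10.0000, cycloidal 7.6613, simple-harmonic 8.6373
β=80°: printed 23.7841 | uniform 20.0000, cycloidal 23.7841, simple-harmonic 22.6127
only one law matches every sample → cycloidal

cycloidal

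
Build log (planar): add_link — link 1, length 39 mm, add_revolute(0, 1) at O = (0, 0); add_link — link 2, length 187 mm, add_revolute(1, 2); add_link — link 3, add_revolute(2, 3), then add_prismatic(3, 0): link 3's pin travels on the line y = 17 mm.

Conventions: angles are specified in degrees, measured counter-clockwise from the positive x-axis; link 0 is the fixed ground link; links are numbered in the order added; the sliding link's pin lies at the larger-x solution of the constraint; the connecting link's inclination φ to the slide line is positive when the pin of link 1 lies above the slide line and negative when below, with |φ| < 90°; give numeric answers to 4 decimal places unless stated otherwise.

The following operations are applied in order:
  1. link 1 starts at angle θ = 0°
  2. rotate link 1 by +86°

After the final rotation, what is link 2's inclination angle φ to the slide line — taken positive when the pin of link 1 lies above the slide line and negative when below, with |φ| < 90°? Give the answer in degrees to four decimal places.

geometry: r = 39 mm, L = 187 mm, e = 17 mm; θ starts at 0°
rotate link 1 by +86°: θ ← 0° +86° = 86°
h = r sin θ − e = 38.904998 − 17 = 21.904998
sin φ = h / L = 21.904998 / 187 = 0.11713903
φ = arcsin(0.11713903) = 6.727016°

6.7270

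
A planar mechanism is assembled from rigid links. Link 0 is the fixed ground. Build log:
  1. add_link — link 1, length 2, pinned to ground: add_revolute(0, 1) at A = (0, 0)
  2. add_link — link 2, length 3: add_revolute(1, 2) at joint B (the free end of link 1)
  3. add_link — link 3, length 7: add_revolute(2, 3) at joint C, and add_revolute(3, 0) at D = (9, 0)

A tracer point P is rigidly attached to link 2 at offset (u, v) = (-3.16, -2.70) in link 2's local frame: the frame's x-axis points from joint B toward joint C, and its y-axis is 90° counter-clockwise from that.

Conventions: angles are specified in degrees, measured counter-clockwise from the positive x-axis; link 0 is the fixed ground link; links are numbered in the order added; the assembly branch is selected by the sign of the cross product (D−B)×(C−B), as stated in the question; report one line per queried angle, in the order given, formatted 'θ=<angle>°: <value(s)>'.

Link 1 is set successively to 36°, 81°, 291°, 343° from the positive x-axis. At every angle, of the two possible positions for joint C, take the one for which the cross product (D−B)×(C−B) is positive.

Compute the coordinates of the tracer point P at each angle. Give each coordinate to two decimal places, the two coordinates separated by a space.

A=(0,0), D=(9.00,0)
θ=36°: B = A + 2.00·(cos36°, sin36°) = (1.6180, 1.1756)
θ=36°: |BD| = 7.4750
θ=36°: circle(B,3.00) ∩ circle(D,7.00): a=1.0619, h=2.8058
θ=36°:   candidates: C₊=(3.1080,3.7794) cross=20.973; C₋=(2.2255,-1.7623) cross=-20.973
θ=36°:   branch + wants cross > 0 → take C=(3.1080,3.7794) (cross=20.973)
θ=36°: ex = (C−B)/|BC| = (0.4966,0.8680); ey = (-0.8680,0.4966)
θ=36°: P = B + -3.16·ex + -2.70·ey = (2.3921,-2.9081)
θ=81°: B = A + 2.00·(cos81°, sin81°) = (0.3129, 1.9754)
θ=81°: |BD| = 8.9089
θ=81°: circle(B,3.00) ∩ circle(D,7.00): a=2.2095, h=2.0293
θ=81°:   candidates: C₊=(2.9173,3.4643) cross=18.079; C₋=(2.0174,-0.4933) cross=-18.079
θ=81°:   branch + wants cross > 0 → take C=(2.9173,3.4643) (cross=18.079)
θ=81°: ex = (C−B)/|BC| = (0.8682,0.4963); ey = (-0.4963,0.8682)
θ=81°: P = B + -3.16·ex + -2.70·ey = (-1.0905,-1.9369)
θ=291°: B = A + 2.00·(cos291°, sin291°) = (0.7167, -1.8672)
θ=291°: |BD| = 8.4911
θ=291°: circle(B,3.00) ∩ circle(D,7.00): a=1.8901, h=2.3297
θ=291°:   candidates: C₊=(2.0483,0.8211) cross=19.781; C₋=(3.0729,-3.7242) cross=-19.781
θ=291°:   branch + wants cross > 0 → take C=(2.0483,0.8211) (cross=19.781)
θ=291°: ex = (C−B)/|BC| = (0.4439,0.8961); ey = (-0.8961,0.4439)
θ=291°: P = B + -3.16·ex + -2.70·ey = (1.7336,-5.8973)
θ=343°: B = A + 2.00·(cos343°, sin343°) = (1.9126, -0.5847)
θ=343°: |BD| = 7.1115
θ=343°: circle(B,3.00) ∩ circle(D,7.00): a=0.7434, h=2.9064
θ=343°:   candidates: C₊=(2.4145,2.3730) cross=20.669; C₋=(2.8925,-3.4202) cross=-20.669
θ=343°:   branch + wants cross > 0 → take C=(2.4145,2.3730) (cross=20.669)
θ=343°: ex = (C−B)/|BC| = (0.1673,0.9859); ey = (-0.9859,0.1673)
θ=343°: P = B + -3.16·ex + -2.70·ey = (4.0459,-4.1519)

θ=36°: 2.39 -2.91
θ=81°: -1.09 -1.94
θ=291°: 1.73 -5.90
θ=343°: 4.05 -4.15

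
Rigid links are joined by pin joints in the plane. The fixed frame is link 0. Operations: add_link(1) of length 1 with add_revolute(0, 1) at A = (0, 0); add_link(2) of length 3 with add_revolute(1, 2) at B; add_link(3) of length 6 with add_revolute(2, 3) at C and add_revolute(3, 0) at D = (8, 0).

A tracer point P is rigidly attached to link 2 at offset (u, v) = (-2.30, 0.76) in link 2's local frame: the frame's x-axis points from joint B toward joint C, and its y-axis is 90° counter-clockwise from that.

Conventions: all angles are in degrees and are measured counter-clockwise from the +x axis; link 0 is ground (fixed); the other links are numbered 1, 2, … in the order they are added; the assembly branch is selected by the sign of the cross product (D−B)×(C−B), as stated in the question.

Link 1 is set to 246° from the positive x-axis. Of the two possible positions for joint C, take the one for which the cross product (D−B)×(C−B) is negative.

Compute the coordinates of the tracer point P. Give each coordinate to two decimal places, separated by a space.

A=(0,0), D=(8.00,0)
B = A + 1.00·(cos246°, sin246°) = (-0.4067, -0.9135)
|BD| = 8.4562
circle(B,3.00) ∩ circle(D,6.00): a=2.6317, h=1.4403
  candidates: C₊=(2.0539,0.8026) cross=12.179; C₋=(2.3651,-2.0611) cross=-12.179
  branch - wants cross < 0 → take C=(2.3651,-2.0611) (cross=-12.179)
ex = (C−B)/|BC| = (0.9240,-0.3825); ey = (0.3825,0.9240)
P = B + -2.30·ex + 0.76·ey = (-2.2411,0.6684)

-2.24 0.67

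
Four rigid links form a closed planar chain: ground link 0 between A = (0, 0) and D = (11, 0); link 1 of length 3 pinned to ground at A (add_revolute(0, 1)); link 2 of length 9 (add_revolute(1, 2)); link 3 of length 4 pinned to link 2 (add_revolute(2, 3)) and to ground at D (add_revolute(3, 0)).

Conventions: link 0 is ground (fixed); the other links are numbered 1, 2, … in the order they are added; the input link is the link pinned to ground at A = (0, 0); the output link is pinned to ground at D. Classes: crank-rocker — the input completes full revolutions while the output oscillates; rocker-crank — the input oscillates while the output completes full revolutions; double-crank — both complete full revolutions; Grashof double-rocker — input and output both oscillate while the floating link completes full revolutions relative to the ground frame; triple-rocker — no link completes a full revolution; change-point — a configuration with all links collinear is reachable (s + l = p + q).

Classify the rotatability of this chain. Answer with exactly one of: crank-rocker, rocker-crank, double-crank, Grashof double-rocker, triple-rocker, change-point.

lengths: ground=11, input=3, coupler=9, output=4
sorted: s=3 (shortest), l=11 (longest), p+q=13
s + l = 14 vs p + q = 13
s + l > p + q → non-Grashof → no link fully rotates → triple-rocker

triple-rocker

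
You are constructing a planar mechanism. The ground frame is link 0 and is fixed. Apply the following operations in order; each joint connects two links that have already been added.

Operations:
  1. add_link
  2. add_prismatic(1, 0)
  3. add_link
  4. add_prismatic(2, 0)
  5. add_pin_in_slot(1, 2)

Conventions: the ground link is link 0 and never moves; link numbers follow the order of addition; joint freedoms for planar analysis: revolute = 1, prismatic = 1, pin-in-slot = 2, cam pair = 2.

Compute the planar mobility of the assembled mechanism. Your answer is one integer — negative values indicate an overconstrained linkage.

link 0 = ground. State L|J1|J2 = 1|0|0
+link1  2|0|0
P(1,0) f=1→J1  2|1|0
+link2  3|1|0
P(2,0) f=1→J1  3|2|0
PS(1,2) f=2→J2  3|2|1
M = 3(3−1)−2·2−1 = 6−4−1 = 1

M = 1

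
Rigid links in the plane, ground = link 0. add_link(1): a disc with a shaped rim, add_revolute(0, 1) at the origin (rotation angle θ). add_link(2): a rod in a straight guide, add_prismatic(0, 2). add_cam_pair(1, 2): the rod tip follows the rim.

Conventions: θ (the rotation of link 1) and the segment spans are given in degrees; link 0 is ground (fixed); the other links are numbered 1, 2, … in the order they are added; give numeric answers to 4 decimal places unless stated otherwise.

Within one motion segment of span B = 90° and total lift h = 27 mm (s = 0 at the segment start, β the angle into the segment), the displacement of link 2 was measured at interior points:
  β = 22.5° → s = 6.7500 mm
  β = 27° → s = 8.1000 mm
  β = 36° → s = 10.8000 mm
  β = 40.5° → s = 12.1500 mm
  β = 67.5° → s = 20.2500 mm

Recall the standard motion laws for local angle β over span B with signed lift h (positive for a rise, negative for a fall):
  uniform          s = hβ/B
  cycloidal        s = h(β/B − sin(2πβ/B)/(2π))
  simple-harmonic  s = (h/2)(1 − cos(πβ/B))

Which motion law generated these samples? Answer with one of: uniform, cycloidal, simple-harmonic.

candidates at β/B = r: uniform s = h·r (linear in β); cycloidal s = h·(r − sin(2πr)/(2π)); simple-harmonic s = (h/2)(1 − cos(πr))
β=22.5°: printed 6.7500 | uniform 6.7500, cycloidal 2.4528, simple-harmonic 3.9541
β=27°: printed 8.1000 | uniform 8.1000, cycloidal 4.0131, simple-harmonic 5.5649
β=36°: printed 10.8000 | uniform 10.8000, cycloidal 8.2742, simple-harmonic 9.3283
β=40.5°: printed 12.1500 | uniform 12.1500, cycloidal 10.8221, simple-harmonic 11.3881
β=67.5°: printed 20.2500 | uniform 20.2500, cycloidal 24.5472, simple-harmonic 23.0459
only one law matches every sample → uniform

uniform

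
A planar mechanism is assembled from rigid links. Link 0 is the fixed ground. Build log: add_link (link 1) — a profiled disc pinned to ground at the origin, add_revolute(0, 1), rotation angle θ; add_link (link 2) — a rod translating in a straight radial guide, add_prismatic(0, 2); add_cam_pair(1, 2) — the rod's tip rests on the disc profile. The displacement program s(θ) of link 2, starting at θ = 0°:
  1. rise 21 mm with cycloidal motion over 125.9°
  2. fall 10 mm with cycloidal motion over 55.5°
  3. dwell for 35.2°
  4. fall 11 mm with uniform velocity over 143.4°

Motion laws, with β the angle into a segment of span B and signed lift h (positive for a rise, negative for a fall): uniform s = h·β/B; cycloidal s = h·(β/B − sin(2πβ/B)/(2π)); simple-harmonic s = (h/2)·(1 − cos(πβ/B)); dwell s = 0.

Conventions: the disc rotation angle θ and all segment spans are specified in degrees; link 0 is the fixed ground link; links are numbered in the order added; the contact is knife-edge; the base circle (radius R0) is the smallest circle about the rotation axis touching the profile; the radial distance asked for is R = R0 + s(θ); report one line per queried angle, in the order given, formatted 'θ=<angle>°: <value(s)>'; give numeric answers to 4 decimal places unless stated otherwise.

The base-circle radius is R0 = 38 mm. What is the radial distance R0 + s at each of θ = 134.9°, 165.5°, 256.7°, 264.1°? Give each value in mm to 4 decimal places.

seg 1 [0°–125.9°] cycloidal, h=21: full span → s += 21 → s = 21.0000
seg 2 [125.9°–181.4°] cycloidal, h=-10: θ=134.9° here. β=9, B=55.5. -10·(0.1622 − sin(2π·0.1622)/(2π)) = -0.2664 → s = 20.7336
seg 2 [125.9°–181.4°] cycloidal, h=-10: θ=165.5° here. β=39.6, B=55.5. -10·(0.7135 − sin(2π·0.7135)/(2π)) = -8.6850 → s = 12.3150
seg 2 [125.9°–181.4°] cycloidal, h=-10: full span → s += -10 → s = 11.0000
seg 3 [181.4°–216.6°] dwell: s stays 11.0000
seg 4 [216.6°–360°] uniform, h=-11: θ=256.7° here. β=40.1, B=143.4. -11·40.1/143.4 = -3.0760 → s = 7.9240
seg 4 [216.6°–360°] uniform, h=-11: θ=264.1° here. β=47.5, B=143.4. -11·47.5/143.4 = -3.6437 → s = 7.3563
θ=134.9°: R = R0 + s = 38 + 20.7336 = 58.7336
θ=165.5°: R = R0 + s = 38 + 12.3150 = 50.3150
θ=256.7°: R = R0 + s = 38 + 7.9240 = 45.9240
θ=264.1°: R = R0 + s = 38 + 7.3563 = 45.3563

θ=134.9°: 58.7336
θ=165.5°: 50.3150
θ=256.7°: 45.9240
θ=264.1°: 45.3563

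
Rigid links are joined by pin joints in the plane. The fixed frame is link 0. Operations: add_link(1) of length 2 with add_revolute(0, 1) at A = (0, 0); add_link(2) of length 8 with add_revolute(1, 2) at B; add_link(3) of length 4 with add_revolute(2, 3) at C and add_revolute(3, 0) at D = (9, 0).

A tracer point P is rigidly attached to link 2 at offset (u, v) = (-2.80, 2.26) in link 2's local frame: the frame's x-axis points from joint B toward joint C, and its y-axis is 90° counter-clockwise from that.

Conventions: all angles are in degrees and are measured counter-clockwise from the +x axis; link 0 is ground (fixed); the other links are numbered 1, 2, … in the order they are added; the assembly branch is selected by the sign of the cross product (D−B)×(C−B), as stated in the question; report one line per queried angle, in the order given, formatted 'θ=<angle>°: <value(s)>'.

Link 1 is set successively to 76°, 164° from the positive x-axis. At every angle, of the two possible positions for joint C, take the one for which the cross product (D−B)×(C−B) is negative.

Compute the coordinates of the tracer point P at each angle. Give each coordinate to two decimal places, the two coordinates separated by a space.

A=(0,0), D=(9.00,0)
θ=76°: B = A + 2.00·(cos76°, sin76°) = (0.4838, 1.9406)
θ=76°: |BD| = 8.7345
θ=76°: circle(B,8.00) ∩ circle(D,4.00): a=7.1150, h=3.6575
θ=76°:   candidates: C₊=(8.2336,3.9259) cross=31.946; C₋=(6.6084,-3.2063) cross=-31.946
θ=76°:   branch - wants cross < 0 → take C=(6.6084,-3.2063) (cross=-31.946)
θ=76°: ex = (C−B)/|BC| = (0.7656,-0.6434); ey = (0.6434,0.7656)
θ=76°: P = B + -2.80·ex + 2.26·ey = (-0.2058,5.4722)
θ=164°: B = A + 2.00·(cos164°, sin164°) = (-1.9225, 0.5513)
θ=164°: |BD| = 10.9364
θ=164°: circle(B,8.00) ∩ circle(D,4.00): a=7.6627, h=2.2984
θ=164°:   candidates: C₊=(5.8463,2.4605) cross=25.137; C₋=(5.6146,-2.1305) cross=-25.137
θ=164°:   branch - wants cross < 0 → take C=(5.6146,-2.1305) (cross=-25.137)
θ=164°: ex = (C−B)/|BC| = (0.9421,-0.3352); ey = (0.3352,0.9421)
θ=164°: P = B + -2.80·ex + 2.26·ey = (-3.8029,3.6191)

θ=76°: -0.21 5.47
θ=164°: -3.80 3.62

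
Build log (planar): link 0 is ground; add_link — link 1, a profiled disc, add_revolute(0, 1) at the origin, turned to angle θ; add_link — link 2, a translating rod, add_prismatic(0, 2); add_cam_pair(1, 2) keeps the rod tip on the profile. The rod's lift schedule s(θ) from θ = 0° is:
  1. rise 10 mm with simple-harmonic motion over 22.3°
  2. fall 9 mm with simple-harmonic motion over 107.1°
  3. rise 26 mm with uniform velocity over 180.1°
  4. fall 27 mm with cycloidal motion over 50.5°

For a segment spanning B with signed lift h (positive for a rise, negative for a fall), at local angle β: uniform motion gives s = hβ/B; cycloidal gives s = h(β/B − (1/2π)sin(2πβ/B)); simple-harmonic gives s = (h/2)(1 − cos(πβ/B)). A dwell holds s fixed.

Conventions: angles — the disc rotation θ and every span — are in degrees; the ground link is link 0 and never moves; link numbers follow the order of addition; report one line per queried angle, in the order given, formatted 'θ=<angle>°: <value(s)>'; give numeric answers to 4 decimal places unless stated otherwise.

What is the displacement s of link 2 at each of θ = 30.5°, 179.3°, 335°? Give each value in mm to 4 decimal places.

seg 1 [0°–22.3°] simple-harmonic, h=10: full span → s += 10 → s = 10.0000
seg 2 [22.3°–129.4°] simple-harmonic, h=-9: θ=30.5° here. β=8.2, B=107.1. -9/2·(1 − cos(π·0.0766)) = -0.1295 → s = 9.8705
seg 2 [22.3°–129.4°] simple-harmonic, h=-9: full span → s += -9 → s = 1.0000
seg 3 [129.4°–309.5°] uniform, h=26: θ=179.3° here. β=49.9, B=180.1. 26·49.9/180.1 = 7.2038 → s = 8.2038
seg 3 [129.4°–309.5°] uniform, h=26: full span → s += 26 → s = 27.0000
seg 4 [309.5°–360°] cycloidal, h=-27: θ=335° here. β=25.5, B=50.5. -27·(0.5050 − sin(2π·0.5050)/(2π)) = -13.7673 → s = 13.2327

θ=30.5°: 9.8705
θ=179.3°: 8.2038
θ=335°: 13.2327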